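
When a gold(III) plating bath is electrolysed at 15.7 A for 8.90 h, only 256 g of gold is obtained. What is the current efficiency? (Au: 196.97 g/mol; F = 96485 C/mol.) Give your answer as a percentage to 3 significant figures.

Q = 15.7 × 32040 = 5.030×10^5 C
n(e⁻) = 5.030×10^5 / 96485 = 5.213 mol
Au³⁺ + 3e⁻ → Au, so theoretical n(Au) = 1.738 mol → 342.3 g
Efficiency = 256 / 342.3 = 0.7479 = 74.8%

74.8%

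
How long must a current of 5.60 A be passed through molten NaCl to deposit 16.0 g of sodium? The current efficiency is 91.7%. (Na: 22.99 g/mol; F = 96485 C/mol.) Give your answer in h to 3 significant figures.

n(Na) = 16.0 / 22.99 = 0.6960 mol
Na⁺ + e⁻ → Na, so n(e⁻) = 0.6960 mol
Q = 0.6960 × 96485 / 0.917 = 73230 C
t = Q / I = 73230 / 5.60 = 13080 s = 3.63 h

3.63 h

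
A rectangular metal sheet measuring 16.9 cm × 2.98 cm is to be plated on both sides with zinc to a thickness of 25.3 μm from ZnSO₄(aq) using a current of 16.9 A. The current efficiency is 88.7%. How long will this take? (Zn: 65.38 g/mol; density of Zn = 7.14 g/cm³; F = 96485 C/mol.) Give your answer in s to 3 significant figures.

Plated area = 2 × 16.9 × 2.98 = 100.7 cm²
Volume = 100.7 × 25.3×10⁻⁴ cm = 0.2548 cm³
m(Zn) = 0.2548 × 7.14 = 1.819 g
n(Zn) = 1.819 / 65.38 = 0.02782 mol; n(e⁻) = 2 × 0.02782 = 0.05564 mol
Q = 0.05564 × 96485 / 0.887 = 6052 C
t = 6052 / 16.9 = 358.1 s

358 s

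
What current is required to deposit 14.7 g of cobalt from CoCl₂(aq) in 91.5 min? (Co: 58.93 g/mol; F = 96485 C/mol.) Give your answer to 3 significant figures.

n(Co) = 14.7 / 58.93 = 0.2494 mol
Co²⁺ + 2e⁻ → Co, so n(e⁻) = 2 × 0.2494 = 0.4988 mol
Q = 0.4988 × 96485 = 48130 C
I = Q / t = 48130 / 5490 s = 8.77 A

8.77 A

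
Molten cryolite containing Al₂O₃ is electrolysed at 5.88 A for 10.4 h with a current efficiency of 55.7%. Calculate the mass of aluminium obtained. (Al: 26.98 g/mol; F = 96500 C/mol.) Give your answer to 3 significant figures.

Q = 5.88 × 37440 = 2.201×10^5 C
n(e⁻) = 2.201×10^5 / 96500 = 2.281 mol
Al³⁺ + 3e⁻ → Al, so theoretical m(Al) = 0.7603 × 26.98 = 20.51 g
Actual mass = 55.7% × 20.51 = 11.4 g

11.4 g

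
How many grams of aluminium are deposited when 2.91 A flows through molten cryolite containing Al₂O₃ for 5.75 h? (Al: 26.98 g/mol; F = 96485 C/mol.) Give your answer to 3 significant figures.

Charge passed = 2.91 × 20700 = 60240 C
Moles of electrons = 60240 / 96485 = 0.6243 mol
Al³⁺ + 3e⁻ → Al, so n(Al) = 0.6243 / 3 = 0.2081 mol
m = 0.2081 × 26.98 = 5.61 g

5.61 g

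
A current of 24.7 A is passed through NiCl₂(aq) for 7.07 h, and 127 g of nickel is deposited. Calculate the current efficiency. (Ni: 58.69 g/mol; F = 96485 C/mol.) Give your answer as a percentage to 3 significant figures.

66.4%

Q = 24.7 × 25452 = 6.287×10^5 C
n(e⁻) = 6.287×10^5 / 96485 = 6.516 mol
Ni²⁺ + 2e⁻ → Ni, so theoretical n(Ni) = 3.258 mol → 191.2 g
Efficiency = 127 / 191.2 = 0.6642 = 66.4%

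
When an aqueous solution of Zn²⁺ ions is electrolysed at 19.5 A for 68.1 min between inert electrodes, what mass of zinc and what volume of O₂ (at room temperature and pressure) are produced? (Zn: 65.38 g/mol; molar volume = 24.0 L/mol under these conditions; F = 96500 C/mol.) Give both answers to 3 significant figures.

Q = 19.5 × 4086 = 79680 C; n(e⁻) = 79680 / 96500 = 0.8257 mol
Cathode: Zn²⁺ + 2e⁻ → Zn → n(Zn) = 0.8257/2 = 0.4129 mol → 27.0 g
Anode: 2H₂O → O₂ + 4H⁺ + 4e⁻ → n(O₂) = 0.8257/4 = 0.2064 mol → 4.95 L

27.0 g Zn; 4.95 L O₂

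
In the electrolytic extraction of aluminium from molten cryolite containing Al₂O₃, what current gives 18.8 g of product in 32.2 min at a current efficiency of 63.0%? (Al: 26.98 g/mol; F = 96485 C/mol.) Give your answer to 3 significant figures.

n(Al) = 18.8 / 26.98 = 0.6968 mol
Al³⁺ + 3e⁻ → Al, so n(e⁻) = 3 × 0.6968 = 2.090 mol
Q = 2.090 × 96485 / 0.630 = 3.201×10^5 C
I = Q / t = 3.201×10^5 / 1932 s = 166 A

166 A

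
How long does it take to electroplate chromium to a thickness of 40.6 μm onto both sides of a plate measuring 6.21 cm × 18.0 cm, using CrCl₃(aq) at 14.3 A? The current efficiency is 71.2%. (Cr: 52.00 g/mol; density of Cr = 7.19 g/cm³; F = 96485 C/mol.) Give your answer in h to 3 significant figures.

Plated area = 2 × 6.21 × 18.0 = 223.6 cm²
Volume = 223.6 × 40.6×10⁻⁴ cm = 0.9078 cm³
m(Cr) = 0.9078 × 7.19 = 6.527 g
n(Cr) = 6.527 / 52.00 = 0.1255 mol; n(e⁻) = 3 × 0.1255 = 0.3765 mol
Q = 0.3765 × 96485 / 0.712 = 51020 C
t = 51020 / 14.3 = 3568 s = 0.991 h

0.991 h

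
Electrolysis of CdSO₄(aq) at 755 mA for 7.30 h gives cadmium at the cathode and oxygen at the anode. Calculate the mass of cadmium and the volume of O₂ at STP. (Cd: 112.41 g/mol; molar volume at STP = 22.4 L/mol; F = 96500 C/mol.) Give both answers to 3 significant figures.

11.6 g Cd; 1.15 L O₂

Q = 0.755 × 26280 = 19840 C; n(e⁻) = 19840 / 96500 = 0.2056 mol
Cathode: Cd²⁺ + 2e⁻ → Cd → n(Cd) = 0.2056/2 = 0.1028 mol → 11.6 g
Anode: 2H₂O → O₂ + 4H⁺ + 4e⁻ → n(O₂) = 0.2056/4 = 0.05140 mol → 1.15 L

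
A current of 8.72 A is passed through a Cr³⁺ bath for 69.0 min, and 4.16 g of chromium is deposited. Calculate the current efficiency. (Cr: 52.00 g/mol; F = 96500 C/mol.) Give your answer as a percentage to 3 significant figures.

Q = 8.72 × 4140 = 36100 C
n(e⁻) = 36100 / 96500 = 0.3741 mol
Cr³⁺ + 3e⁻ → Cr, so theoretical n(Cr) = 0.1247 mol → 6.484 g
Efficiency = 4.16 / 6.484 = 0.6416 = 64.2%

64.2%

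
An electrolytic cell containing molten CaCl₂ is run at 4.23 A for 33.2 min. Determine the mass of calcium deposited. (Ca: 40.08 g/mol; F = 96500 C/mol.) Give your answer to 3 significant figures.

1.75 g

Q = 4.23 A × 1992 s = 8426 C
Moles of electrons = 8426 / 96500 = 0.08732 mol
Ca²⁺ + 2e⁻ → Ca, so n(Ca) = 0.08732 / 2 = 0.04366 mol
m = 0.04366 × 40.08 = 1.75 g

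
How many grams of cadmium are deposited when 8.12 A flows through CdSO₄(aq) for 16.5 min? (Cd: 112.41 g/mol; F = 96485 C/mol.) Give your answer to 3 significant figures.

4.68 g

Charge passed = 8.12 × 990 = 8039 C
Moles of electrons = 8039 / 96485 = 0.08332 mol
Cd²⁺ + 2e⁻ → Cd, so n(Cd) = 0.08332 / 2 = 0.04166 mol
m = 0.04166 × 112.41 = 4.68 g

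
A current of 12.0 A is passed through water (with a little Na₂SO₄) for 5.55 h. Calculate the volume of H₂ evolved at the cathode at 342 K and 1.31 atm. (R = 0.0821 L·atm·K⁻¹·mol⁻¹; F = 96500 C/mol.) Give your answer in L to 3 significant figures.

Q = It = 12.0 × 19980 = 2.398×10^5 C
n(e⁻) = 2.398×10^5 / 96500 = 2.485 mol
2H⁺ + 2e⁻ → H₂, so n(H₂) = 2.485 / 2 = 1.243 mol
V = nRT/P = 1.243 × 0.0821 × 342 / 1.31 = 26.64 L

26.6 L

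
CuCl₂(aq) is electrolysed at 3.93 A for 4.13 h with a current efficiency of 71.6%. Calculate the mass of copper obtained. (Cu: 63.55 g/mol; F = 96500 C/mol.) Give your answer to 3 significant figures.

Q = 3.93 × 14868 = 58430 C
n(e⁻) = 58430 / 96500 = 0.6055 mol
Cu²⁺ + 2e⁻ → Cu, so theoretical m(Cu) = 0.3028 × 63.55 = 19.24 g
Actual mass = 71.6% × 19.24 = 13.8 g

13.8 g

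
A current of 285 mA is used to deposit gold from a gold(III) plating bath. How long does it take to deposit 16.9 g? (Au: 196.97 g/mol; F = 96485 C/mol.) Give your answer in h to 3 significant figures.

n(Au) = 16.9 / 196.97 = 0.08580 mol
Au³⁺ + 3e⁻ → Au, so n(e⁻) = 3 × 0.08580 = 0.2574 mol
Q = 0.2574 × 96485 = 24840 C
t = Q / I = 24840 / 0.285 = 87160 s = 24.2 h

24.2 h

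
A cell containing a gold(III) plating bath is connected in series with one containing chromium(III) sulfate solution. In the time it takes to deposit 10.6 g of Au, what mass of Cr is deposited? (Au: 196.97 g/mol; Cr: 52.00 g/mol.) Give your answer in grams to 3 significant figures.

2.80 g

n(Au) = 10.6 / 196.97 = 0.05382 mol
Au³⁺ + 3e⁻ → Au, so n(e⁻) = 3 × 0.05382 = 0.1615 mol
The cells are in series, so the same charge (and hence the same n(e⁻) = 0.1615 mol) passes through both.
Cr³⁺ + 3e⁻ → Cr, so n(Cr) = 0.1615 / 3 = 0.05383 mol
m(Cr) = 0.05383 × 52.00 = 2.80 g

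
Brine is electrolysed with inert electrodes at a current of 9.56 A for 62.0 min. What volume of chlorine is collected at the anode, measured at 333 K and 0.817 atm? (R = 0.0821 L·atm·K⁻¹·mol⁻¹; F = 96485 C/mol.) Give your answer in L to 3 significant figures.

6.17 L

Charge passed = 9.56 × 3720 = 35560 C
n(e⁻) = 35560 / 96485 = 0.3686 mol
2Cl⁻ → Cl₂ + 2e⁻, so n(Cl₂) = 0.3686 / 2 = 0.1843 mol
V = nRT/P = 0.1843 × 0.0821 × 333 / 0.817 = 6.167 L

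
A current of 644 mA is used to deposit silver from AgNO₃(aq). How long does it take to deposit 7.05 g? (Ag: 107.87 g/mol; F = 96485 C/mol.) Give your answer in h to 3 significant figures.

2.72 h

n(Ag) = 7.05 / 107.87 = 0.06536 mol
Ag⁺ + e⁻ → Ag, so n(e⁻) = 0.06536 mol
Q = 0.06536 × 96485 = 6306 C
t = Q / I = 6306 / 0.644 = 9792 s = 2.72 h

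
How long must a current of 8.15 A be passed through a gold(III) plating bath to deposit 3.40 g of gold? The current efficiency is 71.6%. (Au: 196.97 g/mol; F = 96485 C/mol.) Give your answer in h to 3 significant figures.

n(Au) = 3.40 / 196.97 = 0.01726 mol
Au³⁺ + 3e⁻ → Au, so n(e⁻) = 3 × 0.01726 = 0.05178 mol
Q = 0.05178 × 96485 / 0.716 = 6978 C
t = Q / I = 6978 / 8.15 = 856.2 s = 0.238 h

0.238 h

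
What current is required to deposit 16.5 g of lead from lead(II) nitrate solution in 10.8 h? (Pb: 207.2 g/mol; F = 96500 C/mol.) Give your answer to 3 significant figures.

0.395 A

n(Pb) = 16.5 / 207.2 = 0.07963 mol
Pb²⁺ + 2e⁻ → Pb, so n(e⁻) = 2 × 0.07963 = 0.1593 mol
Q = 0.1593 × 96500 = 15370 C
I = Q / t = 15370 / 38880 s = 0.395 A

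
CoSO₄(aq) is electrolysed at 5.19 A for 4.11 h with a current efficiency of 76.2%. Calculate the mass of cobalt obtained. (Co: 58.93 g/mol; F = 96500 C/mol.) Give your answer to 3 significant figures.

17.9 g

Q = 5.19 × 14796 = 76790 C
n(e⁻) = 76790 / 96500 = 0.7958 mol
Co²⁺ + 2e⁻ → Co, so theoretical m(Co) = 0.3979 × 58.93 = 23.45 g
Actual mass = 76.2% × 23.45 = 17.9 g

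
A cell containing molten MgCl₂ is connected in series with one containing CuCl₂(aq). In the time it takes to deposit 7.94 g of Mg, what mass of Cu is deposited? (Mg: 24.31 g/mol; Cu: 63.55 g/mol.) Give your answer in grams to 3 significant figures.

n(Mg) = 7.94 / 24.31 = 0.3266 mol
Mg²⁺ + 2e⁻ → Mg, so n(e⁻) = 2 × 0.3266 = 0.6532 mol
Since the cells are in series, n(e⁻) in the Cu cell is also 0.6532 mol.
Cu²⁺ + 2e⁻ → Cu, so n(Cu) = 0.6532 / 2 = 0.3266 mol
m(Cu) = 0.3266 × 63.55 = 20.8 g

20.8 g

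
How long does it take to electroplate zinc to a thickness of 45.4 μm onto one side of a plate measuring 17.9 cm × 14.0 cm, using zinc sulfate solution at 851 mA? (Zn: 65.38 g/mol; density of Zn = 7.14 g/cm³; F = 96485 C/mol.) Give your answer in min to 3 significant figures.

470 min

Plated area = 17.9 × 14.0 = 250.6 cm²
Volume = 250.6 × 45.4×10⁻⁴ cm = 1.138 cm³
m(Zn) = 1.138 × 7.14 = 8.125 g
n(Zn) = 8.125 / 65.38 = 0.1243 mol; n(e⁻) = 2 × 0.1243 = 0.2486 mol
Q = 0.2486 × 96485 = 23990 C
t = 23990 / 0.851 = 28190 s = 470 min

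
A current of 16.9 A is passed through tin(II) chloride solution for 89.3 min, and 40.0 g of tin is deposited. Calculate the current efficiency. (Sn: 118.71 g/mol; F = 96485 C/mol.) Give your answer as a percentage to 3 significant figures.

71.8%

Q = 16.9 × 5358 = 90550 C
n(e⁻) = 90550 / 96485 = 0.9385 mol
Sn²⁺ + 2e⁻ → Sn, so theoretical n(Sn) = 0.4693 mol → 55.71 g
Efficiency = 40.0 / 55.71 = 0.7180 = 71.8%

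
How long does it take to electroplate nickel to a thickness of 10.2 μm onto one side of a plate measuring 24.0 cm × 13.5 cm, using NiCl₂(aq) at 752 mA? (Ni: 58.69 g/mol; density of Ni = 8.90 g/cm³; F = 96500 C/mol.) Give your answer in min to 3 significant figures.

Plated area = 24.0 × 13.5 = 324.0 cm²
Volume = 324.0 × 10.2×10⁻⁴ cm = 0.3305 cm³
m(Ni) = 0.3305 × 8.90 = 2.941 g
n(Ni) = 2.941 / 58.69 = 0.05011 mol; n(e⁻) = 2 × 0.05011 = 0.1002 mol
Q = 0.1002 × 96500 = 9669 C
t = 9669 / 0.752 = 12860 s = 214 min

214 min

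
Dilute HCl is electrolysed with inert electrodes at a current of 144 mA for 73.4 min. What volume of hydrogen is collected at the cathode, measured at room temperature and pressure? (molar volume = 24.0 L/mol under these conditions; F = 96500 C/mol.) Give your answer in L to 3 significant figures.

0.0789 L

Q = 0.144 A × 4404 s = 634.2 C
n(e⁻) = Q/F = 634.2/96500 = 0.006572 mol
2H⁺ + 2e⁻ → H₂, so n(H₂) = 0.006572 / 2 = 0.003286 mol
V = 0.003286 × 24.0 = 0.07886 L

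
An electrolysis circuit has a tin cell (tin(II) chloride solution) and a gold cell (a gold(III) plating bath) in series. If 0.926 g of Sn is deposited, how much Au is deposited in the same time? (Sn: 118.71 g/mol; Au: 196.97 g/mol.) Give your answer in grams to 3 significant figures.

1.02 g

n(Sn) = 0.926 / 118.71 = 0.007801 mol
Sn²⁺ + 2e⁻ → Sn, so n(e⁻) = 2 × 0.007801 = 0.01560 mol
The cells are in series, so the same charge (and hence the same n(e⁻) = 0.01560 mol) passes through both.
Au³⁺ + 3e⁻ → Au, so n(Au) = 0.01560 / 3 = 0.005200 mol
m(Au) = 0.005200 × 196.97 = 1.02 g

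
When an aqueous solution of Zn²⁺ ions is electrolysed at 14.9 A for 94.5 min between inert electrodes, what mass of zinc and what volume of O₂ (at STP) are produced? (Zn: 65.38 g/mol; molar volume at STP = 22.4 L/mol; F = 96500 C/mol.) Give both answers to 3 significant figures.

28.6 g Zn; 4.90 L O₂

Q = 14.9 × 5670 = 84480 C; n(e⁻) = 84480 / 96500 = 0.8754 mol
Cathode: Zn²⁺ + 2e⁻ → Zn → n(Zn) = 0.8754/2 = 0.4377 mol → 28.6 g
Anode: 2H₂O → O₂ + 4H⁺ + 4e⁻ → n(O₂) = 0.8754/4 = 0.2189 mol → 4.90 L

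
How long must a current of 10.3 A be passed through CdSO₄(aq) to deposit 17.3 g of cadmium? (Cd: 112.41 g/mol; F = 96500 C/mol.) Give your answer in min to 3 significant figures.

48.1 min

n(Cd) = 17.3 / 112.41 = 0.1539 mol
Cd²⁺ + 2e⁻ → Cd, so n(e⁻) = 2 × 0.1539 = 0.3078 mol
Q = 0.3078 × 96500 = 29700 C
t = Q / I = 29700 / 10.3 = 2883 s = 48.1 min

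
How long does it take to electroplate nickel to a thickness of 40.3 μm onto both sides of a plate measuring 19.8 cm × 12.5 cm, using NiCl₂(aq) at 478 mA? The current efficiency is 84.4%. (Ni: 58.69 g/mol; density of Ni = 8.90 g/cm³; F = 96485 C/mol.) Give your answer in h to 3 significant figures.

40.2 h

Plated area = 2 × 19.8 × 12.5 = 495.0 cm²
Volume = 495.0 × 40.3×10⁻⁴ cm = 1.995 cm³
m(Ni) = 1.995 × 8.90 = 17.76 g
n(Ni) = 17.76 / 58.69 = 0.3026 mol; n(e⁻) = 2 × 0.3026 = 0.6052 mol
Q = 0.6052 × 96485 / 0.844 = 69190 C
t = 69190 / 0.478 = 1.447×10^5 s = 40.2 h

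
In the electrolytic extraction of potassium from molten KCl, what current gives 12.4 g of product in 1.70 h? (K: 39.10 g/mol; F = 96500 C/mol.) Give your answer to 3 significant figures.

5.00 A

n(K) = 12.4 / 39.10 = 0.3171 mol
K⁺ + e⁻ → K, so n(e⁻) = 0.3171 mol
Q = 0.3171 × 96500 = 30600 C
I = Q / t = 30600 / 6120 s = 5.00 A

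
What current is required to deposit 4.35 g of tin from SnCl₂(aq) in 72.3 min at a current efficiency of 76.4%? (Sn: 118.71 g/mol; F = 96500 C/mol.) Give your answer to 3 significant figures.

n(Sn) = 4.35 / 118.71 = 0.03664 mol
Sn²⁺ + 2e⁻ → Sn, so n(e⁻) = 2 × 0.03664 = 0.07328 mol
Q = 0.07328 × 96500 / 0.764 = 9256 C
I = Q / t = 9256 / 4338 s = 2.13 A

2.13 A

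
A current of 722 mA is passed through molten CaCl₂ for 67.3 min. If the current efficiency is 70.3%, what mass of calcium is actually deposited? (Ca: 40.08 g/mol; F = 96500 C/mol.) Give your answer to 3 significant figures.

0.426 g

Q = 0.722 × 4038 = 2915 C
n(e⁻) = 2915 / 96500 = 0.03021 mol
Ca²⁺ + 2e⁻ → Ca, so theoretical m(Ca) = 0.01511 × 40.08 = 0.6056 g
Actual mass = 70.3% × 0.6056 = 0.426 g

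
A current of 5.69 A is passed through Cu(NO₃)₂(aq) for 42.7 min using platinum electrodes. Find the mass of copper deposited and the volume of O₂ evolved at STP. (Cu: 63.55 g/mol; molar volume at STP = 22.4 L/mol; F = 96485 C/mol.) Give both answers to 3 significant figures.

Q = 5.69 × 2562 = 14580 C; n(e⁻) = 14580 / 96485 = 0.1511 mol
Cathode: Cu²⁺ + 2e⁻ → Cu → n(Cu) = 0.1511/2 = 0.07555 mol → 4.80 g
Anode: 2H₂O → O₂ + 4H⁺ + 4e⁻ → n(O₂) = 0.1511/4 = 0.03778 mol → 0.846 L

4.80 g Cu; 0.846 L O₂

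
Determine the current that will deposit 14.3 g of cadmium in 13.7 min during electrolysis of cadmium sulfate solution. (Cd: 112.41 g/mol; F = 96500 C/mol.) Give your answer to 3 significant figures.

n(Cd) = 14.3 / 112.41 = 0.1272 mol
Cd²⁺ + 2e⁻ → Cd, so n(e⁻) = 2 × 0.1272 = 0.2544 mol
Q = 0.2544 × 96500 = 24550 C
I = Q / t = 24550 / 822 s = 29.9 A

29.9 A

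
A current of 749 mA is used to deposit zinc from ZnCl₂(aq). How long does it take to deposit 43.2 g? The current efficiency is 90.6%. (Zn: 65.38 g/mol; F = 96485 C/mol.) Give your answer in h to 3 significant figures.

52.2 h

n(Zn) = 43.2 / 65.38 = 0.6608 mol
Zn²⁺ + 2e⁻ → Zn, so n(e⁻) = 2 × 0.6608 = 1.322 mol
Q = 1.322 × 96485 / 0.906 = 1.408×10^5 C
t = Q / I = 1.408×10^5 / 0.749 = 1.880×10^5 s = 52.2 h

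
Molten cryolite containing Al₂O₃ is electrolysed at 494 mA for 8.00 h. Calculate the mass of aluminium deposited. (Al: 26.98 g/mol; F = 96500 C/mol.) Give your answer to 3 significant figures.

1.33 g

Q = It = 0.494 × 28800 = 14230 C
n(e⁻) = Q/F = 14230/96500 = 0.1475 mol
Al³⁺ + 3e⁻ → Al, so n(Al) = 0.1475 / 3 = 0.04917 mol
m = 0.04917 × 26.98 = 1.33 g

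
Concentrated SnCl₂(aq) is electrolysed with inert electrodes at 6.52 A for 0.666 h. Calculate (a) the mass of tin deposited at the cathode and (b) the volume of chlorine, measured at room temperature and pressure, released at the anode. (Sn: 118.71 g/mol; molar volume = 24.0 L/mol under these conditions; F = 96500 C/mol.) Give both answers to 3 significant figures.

Q = 6.52 × 2397.6 = 15630 C; n(e⁻) = 15630 / 96500 = 0.1620 mol
Cathode: Sn²⁺ + 2e⁻ → Sn → n(Sn) = 0.1620/2 = 0.08100 mol → 9.62 g
Anode: 2Cl⁻ → Cl₂ + 2e⁻ → n(Cl₂) = 0.1620/2 = 0.08100 mol → 1.94 L

9.62 g Sn; 1.94 L Cl₂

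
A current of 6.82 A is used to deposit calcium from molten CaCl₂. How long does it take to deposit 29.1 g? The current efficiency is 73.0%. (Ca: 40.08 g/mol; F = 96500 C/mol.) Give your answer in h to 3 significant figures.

7.82 h

n(Ca) = 29.1 / 40.08 = 0.7260 mol
Ca²⁺ + 2e⁻ → Ca, so n(e⁻) = 2 × 0.7260 = 1.452 mol
Q = 1.452 × 96500 / 0.730 = 1.919×10^5 C
t = Q / I = 1.919×10^5 / 6.82 = 28140 s = 7.82 h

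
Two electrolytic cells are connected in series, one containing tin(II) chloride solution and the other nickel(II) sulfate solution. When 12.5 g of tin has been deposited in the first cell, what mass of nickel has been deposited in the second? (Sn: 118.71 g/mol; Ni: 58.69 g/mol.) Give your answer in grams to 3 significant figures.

n(Sn) = 12.5 / 118.71 = 0.1053 mol
Sn²⁺ + 2e⁻ → Sn, so n(e⁻) = 2 × 0.1053 = 0.2106 mol
Same current for the same time ⇒ same n(e⁻) = 0.2106 mol in both cells.
Ni²⁺ + 2e⁻ → Ni, so n(Ni) = 0.2106 / 2 = 0.1053 mol
m(Ni) = 0.1053 × 58.69 = 6.18 g

6.18 g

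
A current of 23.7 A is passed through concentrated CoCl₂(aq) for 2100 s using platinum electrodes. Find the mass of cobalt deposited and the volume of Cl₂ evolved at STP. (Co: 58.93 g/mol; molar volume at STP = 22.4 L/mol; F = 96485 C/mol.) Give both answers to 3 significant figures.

15.2 g Co; 5.78 L Cl₂

Q = 23.7 × 2100 = 49770 C; n(e⁻) = 49770 / 96485 = 0.5158 mol
Cathode: Co²⁺ + 2e⁻ → Co → n(Co) = 0.5158/2 = 0.2579 mol → 15.2 g
Anode: 2Cl⁻ → Cl₂ + 2e⁻ → n(Cl₂) = 0.5158/2 = 0.2579 mol → 5.78 L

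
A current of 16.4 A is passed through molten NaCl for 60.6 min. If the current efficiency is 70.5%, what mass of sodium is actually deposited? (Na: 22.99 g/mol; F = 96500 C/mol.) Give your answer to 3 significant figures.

Q = 16.4 × 3636 = 59630 C
n(e⁻) = 59630 / 96500 = 0.6179 mol
Na⁺ + e⁻ → Na, so theoretical m(Na) = 0.6179 × 22.99 = 14.21 g
Actual mass = 70.5% × 14.21 = 10.0 g

10.0 g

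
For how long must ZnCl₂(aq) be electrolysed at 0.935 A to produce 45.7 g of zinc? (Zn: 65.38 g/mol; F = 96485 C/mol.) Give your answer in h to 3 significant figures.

n(Zn) = 45.7 / 65.38 = 0.6990 mol
Zn²⁺ + 2e⁻ → Zn, so n(e⁻) = 2 × 0.6990 = 1.398 mol
Q = 1.398 × 96485 = 1.349×10^5 C
t = Q / I = 1.349×10^5 / 0.935 = 1.443×10^5 s = 40.1 h

40.1 h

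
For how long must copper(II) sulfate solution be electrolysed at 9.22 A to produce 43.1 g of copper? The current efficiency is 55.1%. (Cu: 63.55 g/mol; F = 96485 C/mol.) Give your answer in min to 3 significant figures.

n(Cu) = 43.1 / 63.55 = 0.6782 mol
Cu²⁺ + 2e⁻ → Cu, so n(e⁻) = 2 × 0.6782 = 1.356 mol
Q = 1.356 × 96485 / 0.551 = 2.374×10^5 C
t = Q / I = 2.374×10^5 / 9.22 = 25750 s = 429 min

429 min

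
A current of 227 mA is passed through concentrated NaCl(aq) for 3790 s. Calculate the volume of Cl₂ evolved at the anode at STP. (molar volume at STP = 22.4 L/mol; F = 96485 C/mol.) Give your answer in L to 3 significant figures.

Q = 0.227 A × 3790 s = 860.3 C
n(e⁻) = 860.3 / 96485 = 0.008916 mol
2Cl⁻ → Cl₂ + 2e⁻, so n(Cl₂) = 0.008916 / 2 = 0.004458 mol
V = 0.004458 × 22.4 = 0.09986 L

0.0999 L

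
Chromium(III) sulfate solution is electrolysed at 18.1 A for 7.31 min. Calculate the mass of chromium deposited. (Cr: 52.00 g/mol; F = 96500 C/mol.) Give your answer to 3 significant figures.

Q = 18.1 A × 438.6 s = 7939 C
n(e⁻) = 7939 / 96500 = 0.08227 mol
Cr³⁺ + 3e⁻ → Cr, so n(Cr) = 0.08227 / 3 = 0.02742 mol
m = 0.02742 × 52.00 = 1.43 g

1.43 g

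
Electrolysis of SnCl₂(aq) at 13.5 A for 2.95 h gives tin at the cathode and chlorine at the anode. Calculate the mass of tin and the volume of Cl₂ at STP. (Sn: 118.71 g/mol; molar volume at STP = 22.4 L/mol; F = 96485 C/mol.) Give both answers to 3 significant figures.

Q = 13.5 × 10620 = 1.434×10^5 C; n(e⁻) = 1.434×10^5 / 96485 = 1.486 mol
Cathode: Sn²⁺ + 2e⁻ → Sn → n(Sn) = 1.486/2 = 0.7430 mol → 88.2 g
Anode: 2Cl⁻ → Cl₂ + 2e⁻ → n(Cl₂) = 1.486/2 = 0.7430 mol → 16.6 L

88.2 g Sn; 16.6 L Cl₂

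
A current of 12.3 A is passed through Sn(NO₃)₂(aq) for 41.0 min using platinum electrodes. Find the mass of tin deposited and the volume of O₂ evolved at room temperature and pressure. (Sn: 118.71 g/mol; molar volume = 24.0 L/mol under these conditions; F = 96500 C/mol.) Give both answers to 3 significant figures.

18.6 g Sn; 1.88 L O₂

Q = 12.3 × 2460 = 30260 C; n(e⁻) = 30260 / 96500 = 0.3136 mol
Cathode: Sn²⁺ + 2e⁻ → Sn → n(Sn) = 0.3136/2 = 0.1568 mol → 18.6 g
Anode: 2H₂O → O₂ + 4H⁺ + 4e⁻ → n(O₂) = 0.3136/4 = 0.07840 mol → 1.88 L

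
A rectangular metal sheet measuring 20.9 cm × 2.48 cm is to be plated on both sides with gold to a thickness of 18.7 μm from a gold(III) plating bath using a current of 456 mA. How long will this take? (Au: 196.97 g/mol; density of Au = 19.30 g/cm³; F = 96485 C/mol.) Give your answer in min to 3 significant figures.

201 min

Plated area = 2 × 20.9 × 2.48 = 103.7 cm²
Volume = 103.7 × 18.7×10⁻⁴ cm = 0.1939 cm³
m(Au) = 0.1939 × 19.30 = 3.742 g
n(Au) = 3.742 / 196.97 = 0.01900 mol; n(e⁻) = 3 × 0.01900 = 0.05700 mol
Q = 0.05700 × 96485 = 5500 C
t = 5500 / 0.456 = 12060 s = 201 min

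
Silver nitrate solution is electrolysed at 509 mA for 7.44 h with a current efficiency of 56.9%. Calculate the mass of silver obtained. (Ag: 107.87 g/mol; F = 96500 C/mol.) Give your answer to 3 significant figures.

Q = 0.509 × 26784 = 13630 C
n(e⁻) = 13630 / 96500 = 0.1412 mol
Ag⁺ + e⁻ → Ag, so theoretical m(Ag) = 0.1412 × 107.87 = 15.23 g
Actual mass = 56.9% × 15.23 = 8.67 g

8.67 g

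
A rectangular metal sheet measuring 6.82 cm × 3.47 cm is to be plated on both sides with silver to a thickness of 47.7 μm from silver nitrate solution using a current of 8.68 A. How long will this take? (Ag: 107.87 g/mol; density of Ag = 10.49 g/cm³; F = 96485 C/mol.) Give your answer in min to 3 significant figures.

Plated area = 2 × 6.82 × 3.47 = 47.33 cm²
Volume = 47.33 × 47.7×10⁻⁴ cm = 0.2258 cm³
m(Ag) = 0.2258 × 10.49 = 2.369 g
n(Ag) = 2.369 / 107.87 = 0.02196 mol; n(e⁻) = 0.02196 mol
Q = 0.02196 × 96485 = 2119 C
t = 2119 / 8.68 = 244.1 s = 4.07 min

4.07 min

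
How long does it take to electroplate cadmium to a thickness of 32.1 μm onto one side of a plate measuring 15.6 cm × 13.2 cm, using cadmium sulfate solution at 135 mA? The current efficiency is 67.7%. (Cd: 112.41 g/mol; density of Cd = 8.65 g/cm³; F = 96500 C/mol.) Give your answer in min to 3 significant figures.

1790 min

Plated area = 15.6 × 13.2 = 205.9 cm²
Volume = 205.9 × 32.1×10⁻⁴ cm = 0.6609 cm³
m(Cd) = 0.6609 × 8.65 = 5.717 g
n(Cd) = 5.717 / 112.41 = 0.05086 mol; n(e⁻) = 2 × 0.05086 = 0.1017 mol
Q = 0.1017 × 96500 / 0.677 = 14500 C
t = 14500 / 0.135 = 1.074×10^5 s = 1790 min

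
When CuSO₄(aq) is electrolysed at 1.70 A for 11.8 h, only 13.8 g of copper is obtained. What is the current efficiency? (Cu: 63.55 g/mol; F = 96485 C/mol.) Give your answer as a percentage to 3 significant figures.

Q = 1.70 × 42480 = 72220 C
n(e⁻) = 72220 / 96485 = 0.7485 mol
Cu²⁺ + 2e⁻ → Cu, so theoretical n(Cu) = 0.3743 mol → 23.79 g
Efficiency = 13.8 / 23.79 = 0.5801 = 58.0%

58.0%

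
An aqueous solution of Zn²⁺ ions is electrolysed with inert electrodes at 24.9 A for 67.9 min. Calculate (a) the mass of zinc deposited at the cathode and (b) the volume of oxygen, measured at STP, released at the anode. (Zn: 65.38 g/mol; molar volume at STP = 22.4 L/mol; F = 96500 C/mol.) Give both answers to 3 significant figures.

Q = 24.9 × 4074 = 1.014×10^5 C; n(e⁻) = 1.014×10^5 / 96500 = 1.051 mol
Cathode: Zn²⁺ + 2e⁻ → Zn → n(Zn) = 1.051/2 = 0.5255 mol → 34.4 g
Anode: 2H₂O → O₂ + 4H⁺ + 4e⁻ → n(O₂) = 1.051/4 = 0.2628 mol → 5.89 L

34.4 g Zn; 5.89 L O₂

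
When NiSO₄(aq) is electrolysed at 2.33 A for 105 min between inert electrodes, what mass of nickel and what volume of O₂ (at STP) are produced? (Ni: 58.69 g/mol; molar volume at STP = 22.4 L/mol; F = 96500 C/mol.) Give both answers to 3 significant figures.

Q = 2.33 × 6300 = 14680 C; n(e⁻) = 14680 / 96500 = 0.1521 mol
Cathode: Ni²⁺ + 2e⁻ → Ni → n(Ni) = 0.1521/2 = 0.07605 mol → 4.46 g
Anode: 2H₂O → O₂ + 4H⁺ + 4e⁻ → n(O₂) = 0.1521/4 = 0.03803 mol → 0.852 L

4.46 g Ni; 0.852 L O₂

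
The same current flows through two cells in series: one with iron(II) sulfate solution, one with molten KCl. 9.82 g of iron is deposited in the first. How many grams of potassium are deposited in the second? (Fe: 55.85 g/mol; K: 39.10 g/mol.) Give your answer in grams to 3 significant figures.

13.7 g

n(Fe) = 9.82 / 55.85 = 0.1758 mol
Fe²⁺ + 2e⁻ → Fe, so n(e⁻) = 2 × 0.1758 = 0.3516 mol
Since the cells are in series, n(e⁻) in the K cell is also 0.3516 mol.
K⁺ + e⁻ → K, so n(K) = 0.3516 mol
m(K) = 0.3516 × 39.10 = 13.7 g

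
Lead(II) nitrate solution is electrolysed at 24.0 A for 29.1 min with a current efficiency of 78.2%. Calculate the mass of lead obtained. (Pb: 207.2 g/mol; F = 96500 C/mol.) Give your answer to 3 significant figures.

Q = 24.0 × 1746 = 41900 C
n(e⁻) = 41900 / 96500 = 0.4342 mol
Pb²⁺ + 2e⁻ → Pb, so theoretical m(Pb) = 0.2171 × 207.2 = 44.98 g
Actual mass = 78.2% × 44.98 = 35.2 g

35.2 g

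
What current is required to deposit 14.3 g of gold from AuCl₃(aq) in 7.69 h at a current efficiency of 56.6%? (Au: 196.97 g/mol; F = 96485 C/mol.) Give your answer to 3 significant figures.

n(Au) = 14.3 / 196.97 = 0.07260 mol
Au³⁺ + 3e⁻ → Au, so n(e⁻) = 3 × 0.07260 = 0.2178 mol
Q = 0.2178 × 96485 / 0.566 = 37130 C
I = Q / t = 37130 / 27684 s = 1.34 A

1.34 A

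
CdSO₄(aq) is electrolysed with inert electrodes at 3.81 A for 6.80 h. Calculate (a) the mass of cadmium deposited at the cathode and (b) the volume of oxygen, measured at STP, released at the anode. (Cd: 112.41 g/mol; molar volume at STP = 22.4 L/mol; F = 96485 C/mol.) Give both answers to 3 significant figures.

54.3 g Cd; 5.41 L O₂

Q = 3.81 × 24480 = 93270 C; n(e⁻) = 93270 / 96485 = 0.9667 mol
Cathode: Cd²⁺ + 2e⁻ → Cd → n(Cd) = 0.9667/2 = 0.4834 mol → 54.3 g
Anode: 2H₂O → O₂ + 4H⁺ + 4e⁻ → n(O₂) = 0.9667/4 = 0.2417 mol → 5.41 L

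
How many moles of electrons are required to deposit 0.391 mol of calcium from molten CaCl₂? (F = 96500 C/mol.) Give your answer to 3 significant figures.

0.782 mol

Ca²⁺ + 2e⁻ → Ca, so n(e⁻) = 2 × 0.391 = 0.7820 mol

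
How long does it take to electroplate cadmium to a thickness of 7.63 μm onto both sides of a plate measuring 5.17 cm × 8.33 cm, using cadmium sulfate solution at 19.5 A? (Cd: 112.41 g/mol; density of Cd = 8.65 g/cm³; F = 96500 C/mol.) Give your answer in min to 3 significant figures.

0.834 min

Plated area = 2 × 5.17 × 8.33 = 86.13 cm²
Volume = 86.13 × 7.63×10⁻⁴ cm = 0.06572 cm³
m(Cd) = 0.06572 × 8.65 = 0.5685 g
n(Cd) = 0.5685 / 112.41 = 0.005057 mol; n(e⁻) = 2 × 0.005057 = 0.01011 mol
Q = 0.01011 × 96500 = 975.6 C
t = 975.6 / 19.5 = 50.03 s = 0.834 min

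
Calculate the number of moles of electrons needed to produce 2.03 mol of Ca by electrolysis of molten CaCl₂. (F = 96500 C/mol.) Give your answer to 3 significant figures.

Ca²⁺ + 2e⁻ → Ca, so n(e⁻) = 2 × 2.03 = 4.060 mol

4.06 mol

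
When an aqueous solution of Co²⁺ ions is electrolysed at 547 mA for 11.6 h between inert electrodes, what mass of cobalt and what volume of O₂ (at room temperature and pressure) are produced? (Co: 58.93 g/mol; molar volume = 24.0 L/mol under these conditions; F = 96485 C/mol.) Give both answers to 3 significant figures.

Q = 0.547 × 41760 = 22840 C; n(e⁻) = 22840 / 96485 = 0.2367 mol
Cathode: Co²⁺ + 2e⁻ → Co → n(Co) = 0.2367/2 = 0.1184 mol → 6.98 g
Anode: 2H₂O → O₂ + 4H⁺ + 4e⁻ → n(O₂) = 0.2367/4 = 0.05918 mol → 1.42 L

6.98 g Co; 1.42 L O₂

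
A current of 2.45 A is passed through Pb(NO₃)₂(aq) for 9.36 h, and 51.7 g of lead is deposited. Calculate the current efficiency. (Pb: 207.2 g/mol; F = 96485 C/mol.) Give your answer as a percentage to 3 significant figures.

58.3%

Q = 2.45 × 33696 = 82560 C
n(e⁻) = 82560 / 96485 = 0.8557 mol
Pb²⁺ + 2e⁻ → Pb, so theoretical n(Pb) = 0.4279 mol → 88.66 g
Efficiency = 51.7 / 88.66 = 0.5831 = 58.3%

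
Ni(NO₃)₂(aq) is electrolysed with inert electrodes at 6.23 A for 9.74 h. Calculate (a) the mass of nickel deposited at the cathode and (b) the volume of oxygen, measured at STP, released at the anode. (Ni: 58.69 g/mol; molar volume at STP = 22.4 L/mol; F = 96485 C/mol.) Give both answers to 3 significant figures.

Q = 6.23 × 35064 = 2.184×10^5 C; n(e⁻) = 2.184×10^5 / 96485 = 2.264 mol
Cathode: Ni²⁺ + 2e⁻ → Ni → n(Ni) = 2.264/2 = 1.132 mol → 66.4 g
Anode: 2H₂O → O₂ + 4H⁺ + 4e⁻ → n(O₂) = 2.264/4 = 0.5660 mol → 12.7 L

66.4 g Ni; 12.7 L O₂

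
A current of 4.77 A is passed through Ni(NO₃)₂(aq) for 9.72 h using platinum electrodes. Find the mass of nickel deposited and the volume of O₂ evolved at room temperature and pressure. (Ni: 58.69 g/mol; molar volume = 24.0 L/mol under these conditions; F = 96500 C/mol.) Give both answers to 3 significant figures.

50.8 g Ni; 10.4 L O₂

Q = 4.77 × 34992 = 1.669×10^5 C; n(e⁻) = 1.669×10^5 / 96500 = 1.730 mol
Cathode: Ni²⁺ + 2e⁻ → Ni → n(Ni) = 1.730/2 = 0.8650 mol → 50.8 g
Anode: 2H₂O → O₂ + 4H⁺ + 4e⁻ → n(O₂) = 1.730/4 = 0.4325 mol → 10.4 L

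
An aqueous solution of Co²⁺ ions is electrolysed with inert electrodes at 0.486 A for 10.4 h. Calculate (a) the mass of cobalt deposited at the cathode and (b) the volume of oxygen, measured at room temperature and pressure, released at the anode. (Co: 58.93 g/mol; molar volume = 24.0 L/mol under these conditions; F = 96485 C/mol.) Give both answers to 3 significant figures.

5.56 g Co; 1.13 L O₂

Q = 0.486 × 37440 = 18200 C; n(e⁻) = 18200 / 96485 = 0.1886 mol
Cathode: Co²⁺ + 2e⁻ → Co → n(Co) = 0.1886/2 = 0.09430 mol → 5.56 g
Anode: 2H₂O → O₂ + 4H⁺ + 4e⁻ → n(O₂) = 0.1886/4 = 0.04715 mol → 1.13 L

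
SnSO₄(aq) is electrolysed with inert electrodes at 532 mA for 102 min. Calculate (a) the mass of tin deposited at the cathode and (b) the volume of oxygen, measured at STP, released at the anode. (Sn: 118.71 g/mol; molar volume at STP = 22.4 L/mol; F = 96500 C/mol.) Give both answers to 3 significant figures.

Q = 0.532 × 6120 = 3256 C; n(e⁻) = 3256 / 96500 = 0.03374 mol
Cathode: Sn²⁺ + 2e⁻ → Sn → n(Sn) = 0.03374/2 = 0.01687 mol → 2.00 g
Anode: 2H₂O → O₂ + 4H⁺ + 4e⁻ → n(O₂) = 0.03374/4 = 0.008435 mol → 0.189 L

2.00 g Sn; 0.189 L O₂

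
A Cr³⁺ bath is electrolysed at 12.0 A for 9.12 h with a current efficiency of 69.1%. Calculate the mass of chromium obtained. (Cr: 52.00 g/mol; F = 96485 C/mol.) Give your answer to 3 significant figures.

48.9 g

Q = 12.0 × 32832 = 3.940×10^5 C
n(e⁻) = 3.940×10^5 / 96485 = 4.084 mol
Cr³⁺ + 3e⁻ → Cr, so theoretical m(Cr) = 1.361 × 52.00 = 70.77 g
Actual mass = 69.1% × 70.77 = 48.9 g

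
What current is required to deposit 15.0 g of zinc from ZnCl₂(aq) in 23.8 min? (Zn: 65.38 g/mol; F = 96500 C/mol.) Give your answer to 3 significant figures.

31.0 A

n(Zn) = 15.0 / 65.38 = 0.2294 mol
Zn²⁺ + 2e⁻ → Zn, so n(e⁻) = 2 × 0.2294 = 0.4588 mol
Q = 0.4588 × 96500 = 44270 C
I = Q / t = 44270 / 1428 s = 31.0 A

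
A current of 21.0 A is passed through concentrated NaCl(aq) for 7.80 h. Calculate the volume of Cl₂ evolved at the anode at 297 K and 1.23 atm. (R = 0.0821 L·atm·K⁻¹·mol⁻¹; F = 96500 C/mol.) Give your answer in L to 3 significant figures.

60.6 L

Charge passed = 21.0 × 28080 = 5.897×10^5 C
n(e⁻) = 5.897×10^5 / 96500 = 6.111 mol
2Cl⁻ → Cl₂ + 2e⁻, so n(Cl₂) = 6.111 / 2 = 3.056 mol
V = nRT/P = 3.056 × 0.0821 × 297 / 1.23 = 60.58 L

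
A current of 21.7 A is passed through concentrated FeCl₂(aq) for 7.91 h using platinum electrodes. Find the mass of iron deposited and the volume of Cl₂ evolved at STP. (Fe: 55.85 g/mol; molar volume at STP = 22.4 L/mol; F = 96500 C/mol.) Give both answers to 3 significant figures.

Q = 21.7 × 28476 = 6.179×10^5 C; n(e⁻) = 6.179×10^5 / 96500 = 6.403 mol
Cathode: Fe²⁺ + 2e⁻ → Fe → n(Fe) = 6.403/2 = 3.202 mol → 179 g
Anode: 2Cl⁻ → Cl₂ + 2e⁻ → n(Cl₂) = 6.403/2 = 3.202 mol → 71.7 L

179 g Fe; 71.7 L Cl₂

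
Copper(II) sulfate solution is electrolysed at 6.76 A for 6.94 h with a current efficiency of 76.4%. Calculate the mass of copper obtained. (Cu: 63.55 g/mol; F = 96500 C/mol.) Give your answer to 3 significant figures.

42.5 g

Q = 6.76 × 24984 = 1.689×10^5 C
n(e⁻) = 1.689×10^5 / 96500 = 1.750 mol
Cu²⁺ + 2e⁻ → Cu, so theoretical m(Cu) = 0.8750 × 63.55 = 55.61 g
Actual mass = 76.4% × 55.61 = 42.5 g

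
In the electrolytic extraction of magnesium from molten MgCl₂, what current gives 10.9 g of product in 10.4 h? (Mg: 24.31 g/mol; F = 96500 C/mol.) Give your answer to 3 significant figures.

2.31 A

n(Mg) = 10.9 / 24.31 = 0.4484 mol
Mg²⁺ + 2e⁻ → Mg, so n(e⁻) = 2 × 0.4484 = 0.8968 mol
Q = 0.8968 × 96500 = 86540 C
I = Q / t = 86540 / 37440 s = 2.31 A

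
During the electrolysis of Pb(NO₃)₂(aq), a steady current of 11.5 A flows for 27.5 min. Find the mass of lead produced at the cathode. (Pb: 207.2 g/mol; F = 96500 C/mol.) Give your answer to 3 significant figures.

Charge passed = 11.5 × 1650 = 18980 C
n(e⁻) = Q/F = 18980/96500 = 0.1967 mol
Pb²⁺ + 2e⁻ → Pb, so n(Pb) = 0.1967 / 2 = 0.09835 mol
m = 0.09835 × 207.2 = 20.4 g

20.4 g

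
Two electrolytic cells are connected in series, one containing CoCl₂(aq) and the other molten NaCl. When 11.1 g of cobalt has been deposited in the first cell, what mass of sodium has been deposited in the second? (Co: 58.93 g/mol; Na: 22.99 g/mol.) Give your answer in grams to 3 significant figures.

n(Co) = 11.1 / 58.93 = 0.1884 mol
Co²⁺ + 2e⁻ → Co, so n(e⁻) = 2 × 0.1884 = 0.3768 mol
Same current for the same time ⇒ same n(e⁻) = 0.3768 mol in both cells.
Na⁺ + e⁻ → Na, so n(Na) = 0.3768 mol
m(Na) = 0.3768 × 22.99 = 8.66 g

8.66 g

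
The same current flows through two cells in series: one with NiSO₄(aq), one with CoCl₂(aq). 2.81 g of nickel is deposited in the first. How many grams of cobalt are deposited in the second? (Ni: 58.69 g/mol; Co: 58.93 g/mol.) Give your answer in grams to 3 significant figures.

2.82 g

n(Ni) = 2.81 / 58.69 = 0.04788 mol
Ni²⁺ + 2e⁻ → Ni, so n(e⁻) = 2 × 0.04788 = 0.09576 mol
The cells are in series, so the same charge (and hence the same n(e⁻) = 0.09576 mol) passes through both.
Co²⁺ + 2e⁻ → Co, so n(Co) = 0.09576 / 2 = 0.04788 mol
m(Co) = 0.04788 × 58.93 = 2.82 g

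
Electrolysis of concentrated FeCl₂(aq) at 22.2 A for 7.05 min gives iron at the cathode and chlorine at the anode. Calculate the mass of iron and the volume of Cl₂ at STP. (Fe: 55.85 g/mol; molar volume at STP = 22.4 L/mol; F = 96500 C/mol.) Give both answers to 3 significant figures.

Q = 22.2 × 423 = 9391 C; n(e⁻) = 9391 / 96500 = 0.09732 mol
Cathode: Fe²⁺ + 2e⁻ → Fe → n(Fe) = 0.09732/2 = 0.04866 mol → 2.72 g
Anode: 2Cl⁻ → Cl₂ + 2e⁻ → n(Cl₂) = 0.09732/2 = 0.04866 mol → 1.09 L

2.72 g Fe; 1.09 L Cl₂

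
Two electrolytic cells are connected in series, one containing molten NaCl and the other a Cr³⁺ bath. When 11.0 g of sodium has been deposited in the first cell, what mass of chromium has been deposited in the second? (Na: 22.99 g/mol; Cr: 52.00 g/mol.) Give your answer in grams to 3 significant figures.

8.29 g

n(Na) = 11.0 / 22.99 = 0.4785 mol
Na⁺ + e⁻ → Na, so n(e⁻) = 0.4785 mol
Since the cells are in series, n(e⁻) in the Cr cell is also 0.4785 mol.
Cr³⁺ + 3e⁻ → Cr, so n(Cr) = 0.4785 / 3 = 0.1595 mol
m(Cr) = 0.1595 × 52.00 = 8.29 g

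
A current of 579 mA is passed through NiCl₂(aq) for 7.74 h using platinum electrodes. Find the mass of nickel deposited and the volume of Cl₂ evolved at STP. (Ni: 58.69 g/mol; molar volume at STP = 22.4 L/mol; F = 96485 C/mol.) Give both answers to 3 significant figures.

Q = 0.579 × 27864 = 16130 C; n(e⁻) = 16130 / 96485 = 0.1672 mol
Cathode: Ni²⁺ + 2e⁻ → Ni → n(Ni) = 0.1672/2 = 0.08360 mol → 4.91 g
Anode: 2Cl⁻ → Cl₂ + 2e⁻ → n(Cl₂) = 0.1672/2 = 0.08360 mol → 1.87 L

4.91 g Ni; 1.87 L Cl₂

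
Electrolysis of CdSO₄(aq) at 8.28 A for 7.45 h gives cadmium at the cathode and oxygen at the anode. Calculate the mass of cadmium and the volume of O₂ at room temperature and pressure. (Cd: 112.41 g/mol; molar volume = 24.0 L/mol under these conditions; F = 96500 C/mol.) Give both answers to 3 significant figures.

Q = 8.28 × 26820 = 2.221×10^5 C; n(e⁻) = 2.221×10^5 / 96500 = 2.302 mol
Cathode: Cd²⁺ + 2e⁻ → Cd → n(Cd) = 2.302/2 = 1.151 mol → 129 g
Anode: 2H₂O → O₂ + 4H⁺ + 4e⁻ → n(O₂) = 2.302/4 = 0.5755 mol → 13.8 L

129 g Cd; 13.8 L O₂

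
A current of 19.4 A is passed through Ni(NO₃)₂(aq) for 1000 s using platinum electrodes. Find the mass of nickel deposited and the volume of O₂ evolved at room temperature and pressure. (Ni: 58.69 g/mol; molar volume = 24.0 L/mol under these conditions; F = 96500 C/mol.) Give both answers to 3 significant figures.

Q = 19.4 × 1000 = 19400 C; n(e⁻) = 19400 / 96500 = 0.2010 mol
Cathode: Ni²⁺ + 2e⁻ → Ni → n(Ni) = 0.2010/2 = 0.1005 mol → 5.90 g
Anode: 2H₂O → O₂ + 4H⁺ + 4e⁻ → n(O₂) = 0.2010/4 = 0.05025 mol → 1.21 L

5.90 g Ni; 1.21 L O₂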